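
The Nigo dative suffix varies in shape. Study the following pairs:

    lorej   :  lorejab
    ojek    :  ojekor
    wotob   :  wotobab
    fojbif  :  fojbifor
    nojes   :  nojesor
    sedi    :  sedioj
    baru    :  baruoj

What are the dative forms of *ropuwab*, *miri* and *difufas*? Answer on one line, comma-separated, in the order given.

The pattern is voicing of the final sound: -or when the stem ends in a voiceless consonant (*ojek*, *fojbif*, *nojes*); -ab when the stem ends in a voiced consonant (*lorej*, *wotob*); -oj when the stem ends in a vowel (*sedi*, *baru*).
Since the final sound of *ropuwab* is /b/ (a voiced consonant), it takes -ab, giving *ropuwabab*.
*miri* — final sound /i/ (a vowel) → -oj → *mirioj*.
Since the final sound of *difufas* is /s/ (a voiceless consonant), it takes -or, giving *difufasor*.

ropuwabab, mirioj, difufasor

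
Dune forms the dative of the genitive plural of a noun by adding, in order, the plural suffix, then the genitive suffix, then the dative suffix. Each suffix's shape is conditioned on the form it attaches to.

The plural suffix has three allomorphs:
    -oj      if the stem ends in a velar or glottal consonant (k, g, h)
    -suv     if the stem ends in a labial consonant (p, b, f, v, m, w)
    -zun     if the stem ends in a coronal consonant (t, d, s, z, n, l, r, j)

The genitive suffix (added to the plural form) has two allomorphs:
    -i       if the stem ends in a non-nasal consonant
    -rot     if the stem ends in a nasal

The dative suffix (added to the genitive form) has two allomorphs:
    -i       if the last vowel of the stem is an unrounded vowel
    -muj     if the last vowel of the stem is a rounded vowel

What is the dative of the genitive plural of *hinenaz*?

The final consonant of *hinenaz* is /z/, which is coronal, so the plural suffix is -zun, giving *hinenazzun*.
The plural form *hinenazzun* — final consonant /n/ (a nasal) → -rot → *hinenazzunrot*.
The genitive form *hinenazzunrot*: last vowel = /o/, a rounded vowel → -muj → *hinenazzunrotmuj*.

hinenazzunrotmuj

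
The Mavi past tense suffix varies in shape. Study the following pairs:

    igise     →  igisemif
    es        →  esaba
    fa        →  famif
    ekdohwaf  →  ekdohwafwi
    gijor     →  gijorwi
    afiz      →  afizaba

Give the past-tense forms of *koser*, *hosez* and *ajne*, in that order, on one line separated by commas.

The pattern is sibilance of the final sound: -aba when the stem ends in a sibilant (*es*, *afiz*); -wi when the stem ends in a non-sibilant consonant (*ekdohwaf*, *gijor*); -mif when the stem ends in a vowel (*igise*, *fa*).
*koser* — final sound /r/ (a non-sibilant consonant) → -wi → *koserwi*.
The final sound of *hosez* is /z/, which is a sibilant, so the suffix is -aba, giving *hosezaba*.
*ajne* — final sound /e/ (a vowel) → -mif → *ajnemif*.

koserwi, hosezaba, ajnemif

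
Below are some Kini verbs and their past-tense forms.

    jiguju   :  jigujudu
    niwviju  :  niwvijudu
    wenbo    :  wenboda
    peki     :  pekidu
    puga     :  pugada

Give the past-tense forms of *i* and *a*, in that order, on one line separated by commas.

Looking at the last vowel of each stem: -du when the last vowel of the stem is a high vowel (*jiguju*, *niwviju*, *peki*); -da when the last vowel of the stem is a non-high vowel (*wenbo*, *puga*).
The last vowel of *i* is /i/, which is a high vowel, so the suffix is -du, giving *idu*.
The last vowel of *a* is /a/, which is a non-high vowel, so the suffix is -da, giving *ada*.

idu, ada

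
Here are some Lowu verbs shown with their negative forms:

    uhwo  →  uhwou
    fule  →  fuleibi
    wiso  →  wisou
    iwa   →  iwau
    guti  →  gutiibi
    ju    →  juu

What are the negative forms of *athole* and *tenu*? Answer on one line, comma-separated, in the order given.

The suffix is conditioned by the last vowel: -ibi when the last vowel of the stem is a front vowel (*fule*, *guti*); -u when the last vowel of the stem is a back vowel (*uhwo*, *wiso*, *iwa*, *ju*).
The last vowel of *athole* is /e/, which is a front vowel, so the suffix is -ibi, giving *atholeibi*.
Since the last vowel of *tenu* is /u/ (a back vowel), it takes -u, giving *tenuu*.

atholeibi, tenuu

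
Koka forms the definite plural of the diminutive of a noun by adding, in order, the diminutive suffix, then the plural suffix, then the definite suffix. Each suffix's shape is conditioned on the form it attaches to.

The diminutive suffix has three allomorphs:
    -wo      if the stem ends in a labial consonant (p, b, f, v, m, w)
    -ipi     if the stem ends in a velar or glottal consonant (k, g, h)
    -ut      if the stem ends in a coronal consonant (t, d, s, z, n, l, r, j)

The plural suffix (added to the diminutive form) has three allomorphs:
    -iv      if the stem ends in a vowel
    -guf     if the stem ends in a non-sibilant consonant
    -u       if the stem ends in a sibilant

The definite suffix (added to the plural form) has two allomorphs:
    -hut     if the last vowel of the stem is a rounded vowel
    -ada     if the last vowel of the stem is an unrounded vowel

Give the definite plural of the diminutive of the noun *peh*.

*peh* — final consonant /h/ (velar/glottal) → -ipi → *pehipi*.
The final sound of the diminutive form *pehipi* is /i/, which is a vowel, so the plural suffix is -iv, giving *pehipiiv*.
The plural form *pehipiiv* — last vowel /i/ (an unrounded vowel) → -ada → *pehipiivada*.

pehipiivada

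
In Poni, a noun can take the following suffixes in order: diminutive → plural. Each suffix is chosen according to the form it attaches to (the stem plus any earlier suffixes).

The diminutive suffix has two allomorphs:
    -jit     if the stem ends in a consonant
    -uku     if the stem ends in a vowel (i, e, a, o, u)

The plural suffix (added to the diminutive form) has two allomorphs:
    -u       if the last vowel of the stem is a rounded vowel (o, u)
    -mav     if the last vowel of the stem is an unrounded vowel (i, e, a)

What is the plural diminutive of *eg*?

egjitmav

*eg* — final sound /g/ (a consonant) → -jit → *egjit*.
The last vowel of the diminutive form *egjit* is /i/, which is an unrounded vowel, so the plural suffix is -mav, giving *egjitmav*.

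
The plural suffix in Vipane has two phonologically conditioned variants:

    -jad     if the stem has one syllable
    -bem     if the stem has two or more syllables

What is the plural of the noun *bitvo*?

*bitvo* (2 syllables) → -bem → *bitvobem*.

bitvobem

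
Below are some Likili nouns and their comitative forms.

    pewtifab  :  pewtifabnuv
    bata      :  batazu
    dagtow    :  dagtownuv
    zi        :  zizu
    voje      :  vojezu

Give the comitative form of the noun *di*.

dizu

The suffix is conditioned by the final sound: -nuv when the stem ends in a consonant (*pewtifab*, *dagtow*); -zu when the stem ends in a vowel (*bata*, *zi*, *voje*).
*di* — final sound /i/ (a vowel) → -zu → *dizu*.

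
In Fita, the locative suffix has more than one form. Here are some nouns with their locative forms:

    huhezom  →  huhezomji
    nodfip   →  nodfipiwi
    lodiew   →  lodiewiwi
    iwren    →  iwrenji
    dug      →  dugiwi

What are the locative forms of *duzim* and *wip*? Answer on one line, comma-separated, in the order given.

duzimji, wipiwi

Looking at the final consonant of each stem: -ji when the stem ends in a nasal (*huhezom*, *iwren*); -iwi when the stem ends in a non-nasal consonant (*nodfip*, *lodiew*, *dug*).
The final consonant of *duzim* is /m/, which is a nasal, so the suffix is -ji, giving *duzimji*.
*wip*: final consonant = /p/, non-nasal → -iwi → *wipiwi*.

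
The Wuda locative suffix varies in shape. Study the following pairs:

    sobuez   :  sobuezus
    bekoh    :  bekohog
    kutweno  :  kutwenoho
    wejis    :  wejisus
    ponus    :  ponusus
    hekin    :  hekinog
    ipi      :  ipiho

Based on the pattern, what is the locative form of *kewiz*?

The alternation tracks the final sound of the stem — -us when the stem ends in a sibilant (*sobuez*, *wejis*, *ponus*); -og when the stem ends in a non-sibilant consonant (*bekoh*, *hekin*); -ho when the stem ends in a vowel (*kutweno*, *ipi*).
*kewiz* — final sound /z/ (a sibilant) → -us → *kewizus*.

kewizus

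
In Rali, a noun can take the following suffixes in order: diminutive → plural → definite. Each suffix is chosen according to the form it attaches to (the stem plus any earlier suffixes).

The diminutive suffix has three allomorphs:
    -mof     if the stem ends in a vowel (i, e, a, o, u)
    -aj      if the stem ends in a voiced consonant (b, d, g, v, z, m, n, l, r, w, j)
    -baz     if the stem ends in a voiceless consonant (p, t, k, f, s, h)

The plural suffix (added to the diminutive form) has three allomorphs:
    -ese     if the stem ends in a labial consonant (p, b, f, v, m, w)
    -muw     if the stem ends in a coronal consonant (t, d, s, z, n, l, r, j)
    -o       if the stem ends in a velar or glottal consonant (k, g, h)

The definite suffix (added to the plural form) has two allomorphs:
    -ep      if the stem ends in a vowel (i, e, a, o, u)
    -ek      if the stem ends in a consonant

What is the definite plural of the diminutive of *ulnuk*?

Since the final sound of *ulnuk* is /k/ (a voiceless consonant), it takes -baz, giving *ulnukbaz*.
Since the final consonant of the diminutive form *ulnukbaz* is /z/ (coronal), it takes -muw, giving *ulnukbazmuw*.
The plural form *ulnukbazmuw*: final sound = /w/, a consonant → -ek → *ulnukbazmuwek*.

ulnukbazmuwek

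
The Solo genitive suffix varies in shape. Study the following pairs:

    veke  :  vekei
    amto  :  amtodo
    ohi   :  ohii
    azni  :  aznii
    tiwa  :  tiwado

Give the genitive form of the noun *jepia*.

The suffix is conditioned by the last vowel: -i when the last vowel of the stem is a front vowel (*veke*, *ohi*, *azni*); -do when the last vowel of the stem is a back vowel (*amto*, *tiwa*).
Since the last vowel of *jepia* is /a/ (a back vowel), it takes -do, giving *jepiado*.

jepiado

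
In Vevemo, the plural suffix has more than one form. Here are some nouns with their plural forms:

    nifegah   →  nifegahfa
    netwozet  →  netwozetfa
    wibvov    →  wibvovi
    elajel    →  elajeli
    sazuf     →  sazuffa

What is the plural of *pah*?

Looking at the final consonant of each stem: -fa when the stem ends in a voiceless consonant (*nifegah*, *netwozet*, *sazuf*); -i when the stem ends in a voiced consonant (*wibvov*, *elajel*).
*pah*: final consonant = /h/, voiceless → -fa → *pahfa*.

pahfa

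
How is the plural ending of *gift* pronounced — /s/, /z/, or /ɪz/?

The stem *gift* ends in a voiceless non-sibilant consonant.
The plural suffix surfaces as /ɪz/ after sibilants, /s/ after other voiceless consonants, and /z/ after other voiced sounds.
So the plural -s on *gift* is pronounced /s/.

/s/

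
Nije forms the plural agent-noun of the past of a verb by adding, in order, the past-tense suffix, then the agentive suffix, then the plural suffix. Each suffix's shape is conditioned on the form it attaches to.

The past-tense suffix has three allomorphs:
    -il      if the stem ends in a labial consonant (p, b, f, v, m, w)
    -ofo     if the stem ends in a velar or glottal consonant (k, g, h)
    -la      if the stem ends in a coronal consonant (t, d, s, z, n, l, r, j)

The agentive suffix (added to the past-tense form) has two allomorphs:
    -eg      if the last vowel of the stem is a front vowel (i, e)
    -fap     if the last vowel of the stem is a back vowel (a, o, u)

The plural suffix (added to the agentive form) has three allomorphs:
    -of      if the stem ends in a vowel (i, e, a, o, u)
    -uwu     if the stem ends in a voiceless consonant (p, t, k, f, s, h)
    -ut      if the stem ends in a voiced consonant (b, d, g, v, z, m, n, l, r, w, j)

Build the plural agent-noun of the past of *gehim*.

The final consonant of *gehim* is /m/, which is labial, so the past-tense suffix is -il, giving *gehimil*.
The last vowel of the past-tense form *gehimil* is /i/, which is a front vowel, so the agentive suffix is -eg, giving *gehimileg*.
The final sound of the agentive form *gehimileg* is /g/, which is a voiced consonant, so the plural suffix is -ut, giving *gehimilegut*.

gehimilegut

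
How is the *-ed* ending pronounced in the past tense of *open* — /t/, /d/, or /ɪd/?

/d/

The stem *open* ends in a voiced sound other than /d/.
The -ed suffix is realized as /ɪd/ after /t, d/; as /t/ after other voiceless consonants; and as /d/ after other voiced sounds.
So -ed on *open* is pronounced /d/.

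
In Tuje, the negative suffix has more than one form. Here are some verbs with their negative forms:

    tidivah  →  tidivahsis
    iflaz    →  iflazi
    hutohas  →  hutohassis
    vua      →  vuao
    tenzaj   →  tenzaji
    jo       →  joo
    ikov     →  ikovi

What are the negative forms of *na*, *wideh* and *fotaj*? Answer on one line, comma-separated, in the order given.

nao, widehsis, fotaji

The suffix is conditioned by the final sound: -sis when the stem ends in a voiceless consonant (*tidivah*, *hutohas*); -i when the stem ends in a voiced consonant (*iflaz*, *tenzaj*, *ikov*); -o when the stem ends in a vowel (*vua*, *jo*).
The final sound of *na* is /a/, which is a vowel, so the suffix is -o, giving *nao*.
Since the final sound of *wideh* is /h/ (a voiceless consonant), it takes -sis, giving *widehsis*.
*fotaj* — final sound /j/ (a voiced consonant) → -i → *fotaji*.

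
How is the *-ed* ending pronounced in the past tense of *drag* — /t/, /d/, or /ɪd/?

The stem *drag* ends in a voiced sound other than /d/.
The -ed suffix is realized as /ɪd/ after /t, d/; as /t/ after other voiceless consonants; and as /d/ after other voiced sounds.
So -ed on *drag* is pronounced /d/.

/d/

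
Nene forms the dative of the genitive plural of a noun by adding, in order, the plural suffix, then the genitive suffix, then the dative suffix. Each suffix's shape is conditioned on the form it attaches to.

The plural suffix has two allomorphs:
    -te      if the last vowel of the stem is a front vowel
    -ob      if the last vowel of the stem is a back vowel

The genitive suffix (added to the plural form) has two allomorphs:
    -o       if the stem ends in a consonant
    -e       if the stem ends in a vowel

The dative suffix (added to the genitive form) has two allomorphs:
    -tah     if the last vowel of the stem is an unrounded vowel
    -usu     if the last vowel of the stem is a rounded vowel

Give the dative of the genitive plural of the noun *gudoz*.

gudozobousu

*gudoz* — last vowel /o/ (a back vowel) → -ob → *gudozob*.
The plural form *gudozob*: final sound = /b/, a consonant → -o → *gudozobo*.
The genitive form *gudozobo*: last vowel = /o/, a rounded vowel → -usu → *gudozobousu*.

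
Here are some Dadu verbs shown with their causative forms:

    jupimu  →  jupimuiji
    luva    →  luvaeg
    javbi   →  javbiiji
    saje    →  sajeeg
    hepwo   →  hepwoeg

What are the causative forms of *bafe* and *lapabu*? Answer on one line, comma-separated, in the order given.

Looking at the last vowel of each stem: -iji when the last vowel of the stem is a high vowel (*jupimu*, *javbi*); -eg when the last vowel of the stem is a non-high vowel (*luva*, *saje*, *hepwo*).
*bafe*: last vowel = /e/, a non-high vowel → -eg → *bafeeg*.
The last vowel of *lapabu* is /u/, which is a high vowel, so the suffix is -iji, giving *lapabuiji*.

bafeeg, lapabuiji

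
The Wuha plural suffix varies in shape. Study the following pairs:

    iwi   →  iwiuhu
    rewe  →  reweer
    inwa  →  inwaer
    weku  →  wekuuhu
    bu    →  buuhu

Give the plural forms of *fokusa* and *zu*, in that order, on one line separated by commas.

The suffix is conditioned by the last vowel: -uhu when the last vowel of the stem is a high vowel (*iwi*, *weku*, *bu*); -er when the last vowel of the stem is a non-high vowel (*rewe*, *inwa*).
*fokusa*: last vowel = /a/, a non-high vowel → -er → *fokusaer*.
The last vowel of *zu* is /u/, which is a high vowel, so the suffix is -uhu, giving *zuuhu*.

fokusaer, zuuhu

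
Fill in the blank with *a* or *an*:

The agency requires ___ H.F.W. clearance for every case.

The indefinite article is chosen by the initial *sound* of the following word, not its spelling.
The initialism *H.F.W.* is read letter by letter; the first letter, H, is pronounced /eɪtʃ/, which begins with a vowel sound.
So the article is *an*: The agency requires an H.F.W. clearance for every case.

an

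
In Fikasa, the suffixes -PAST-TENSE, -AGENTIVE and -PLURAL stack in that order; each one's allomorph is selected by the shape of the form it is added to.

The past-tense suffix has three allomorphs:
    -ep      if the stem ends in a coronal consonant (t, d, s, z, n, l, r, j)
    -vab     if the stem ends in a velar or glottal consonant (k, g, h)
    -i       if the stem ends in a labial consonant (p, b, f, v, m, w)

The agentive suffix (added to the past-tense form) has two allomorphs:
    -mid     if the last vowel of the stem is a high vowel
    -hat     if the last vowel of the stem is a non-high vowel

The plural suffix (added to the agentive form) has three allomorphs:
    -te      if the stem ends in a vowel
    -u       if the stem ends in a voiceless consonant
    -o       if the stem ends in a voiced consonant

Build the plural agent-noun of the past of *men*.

Since the final consonant of *men* is /n/ (coronal), it takes -ep, giving *menep*.
The last vowel of the past-tense form *menep* is /e/, which is a non-high vowel, so the agentive suffix is -hat, giving *menephat*.
The agentive form *menephat* — final sound /t/ (a voiceless consonant) → -u → *menephatu*.

menephatu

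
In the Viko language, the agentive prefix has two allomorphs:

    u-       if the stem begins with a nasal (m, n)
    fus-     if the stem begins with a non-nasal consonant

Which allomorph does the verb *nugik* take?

u-

The first consonant of *nugik* is /n/, which is a nasal, so the prefix is u-.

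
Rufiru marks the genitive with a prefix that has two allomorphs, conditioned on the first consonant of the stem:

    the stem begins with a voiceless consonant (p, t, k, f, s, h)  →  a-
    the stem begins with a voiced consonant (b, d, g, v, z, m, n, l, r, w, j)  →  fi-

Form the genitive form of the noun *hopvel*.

Since the first consonant of *hopvel* is /h/ (voiceless), it takes a-, giving *ahopvel*.

ahopvel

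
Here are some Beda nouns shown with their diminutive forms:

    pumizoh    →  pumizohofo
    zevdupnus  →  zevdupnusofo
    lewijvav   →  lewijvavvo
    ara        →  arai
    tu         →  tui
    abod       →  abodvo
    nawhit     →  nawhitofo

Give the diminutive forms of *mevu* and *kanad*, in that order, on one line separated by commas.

Looking at the final sound of each stem: -ofo when the stem ends in a voiceless consonant (*pumizoh*, *zevdupnus*, *nawhit*); -vo when the stem ends in a voiced consonant (*lewijvav*, *abod*); -i when the stem ends in a vowel (*ara*, *tu*).
*mevu* — final sound /u/ (a vowel) → -i → *mevui*.
Since the final sound of *kanad* is /d/ (a voiced consonant), it takes -vo, giving *kanadvo*.

mevui, kanadvo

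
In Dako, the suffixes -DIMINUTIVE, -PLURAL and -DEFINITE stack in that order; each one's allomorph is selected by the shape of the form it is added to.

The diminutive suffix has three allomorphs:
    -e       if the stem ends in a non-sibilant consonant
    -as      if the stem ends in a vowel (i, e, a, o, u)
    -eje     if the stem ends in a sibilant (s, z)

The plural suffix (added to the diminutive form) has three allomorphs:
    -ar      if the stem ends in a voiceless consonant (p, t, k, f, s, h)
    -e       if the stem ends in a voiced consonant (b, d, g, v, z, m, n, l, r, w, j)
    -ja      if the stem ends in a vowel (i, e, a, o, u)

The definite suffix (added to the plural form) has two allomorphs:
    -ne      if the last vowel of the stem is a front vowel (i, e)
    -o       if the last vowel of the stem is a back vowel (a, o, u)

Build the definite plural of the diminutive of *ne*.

neasaro

*ne* — final sound /e/ (a vowel) → -as → *neas*.
The diminutive form *neas*: final sound = /s/, a voiceless consonant → -ar → *neasar*.
The plural form *neasar* — last vowel /a/ (a back vowel) → -o → *neasaro*.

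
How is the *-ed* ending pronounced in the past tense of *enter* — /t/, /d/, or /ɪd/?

The stem *enter* ends in a voiced sound other than /d/.
The -ed suffix is realized as /ɪd/ after /t, d/; as /t/ after other voiceless consonants; and as /d/ after other voiced sounds.
So -ed on *enter* is pronounced /d/.

/d/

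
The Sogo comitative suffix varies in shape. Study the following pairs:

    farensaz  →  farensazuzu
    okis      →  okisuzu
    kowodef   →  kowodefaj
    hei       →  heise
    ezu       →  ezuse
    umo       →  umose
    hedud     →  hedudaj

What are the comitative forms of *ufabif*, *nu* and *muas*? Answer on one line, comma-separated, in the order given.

Looking at the final sound of each stem: -uzu when the stem ends in a sibilant (*farensaz*, *okis*); -aj when the stem ends in a non-sibilant consonant (*kowodef*, *hedud*); -se when the stem ends in a vowel (*hei*, *ezu*, *umo*).
*ufabif*: final sound = /f/, a non-sibilant consonant → -aj → *ufabifaj*.
*nu* — final sound /u/ (a vowel) → -se → *nuse*.
*muas* — final sound /s/ (a sibilant) → -uzu → *muasuzu*.

ufabifaj, nuse, muasuzu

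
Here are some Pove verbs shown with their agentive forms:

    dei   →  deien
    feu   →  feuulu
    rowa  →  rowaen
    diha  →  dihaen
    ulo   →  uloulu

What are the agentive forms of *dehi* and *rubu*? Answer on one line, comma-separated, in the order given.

dehien, rubuulu

The pattern is rounding harmony: -ulu when the last vowel of the stem is a rounded vowel (*feu*, *ulo*); -en when the last vowel of the stem is an unrounded vowel (*dei*, *rowa*, *diha*).
The last vowel of *dehi* is /i/, which is an unrounded vowel, so the suffix is -en, giving *dehien*.
*rubu* — last vowel /u/ (a rounded vowel) → -ulu → *rubuulu*.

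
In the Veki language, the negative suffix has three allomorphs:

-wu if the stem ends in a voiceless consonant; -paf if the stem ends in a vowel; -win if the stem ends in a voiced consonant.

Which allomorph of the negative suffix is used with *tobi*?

Since the final sound of *tobi* is /i/ (a vowel), it takes -paf.

-paf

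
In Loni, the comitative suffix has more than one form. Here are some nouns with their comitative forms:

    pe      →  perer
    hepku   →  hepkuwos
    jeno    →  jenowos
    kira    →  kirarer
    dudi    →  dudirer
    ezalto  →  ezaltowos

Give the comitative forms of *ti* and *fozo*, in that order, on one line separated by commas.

tirer, fozowos

The suffix is conditioned by the last vowel: -wos when the last vowel of the stem is a rounded vowel (*hepku*, *jeno*, *ezalto*); -rer when the last vowel of the stem is an unrounded vowel (*pe*, *kira*, *dudi*).
*ti*: last vowel = /i/, an unrounded vowel → -rer → *tirer*.
*fozo*: last vowel = /o/, a rounded vowel → -wos → *fozowos*.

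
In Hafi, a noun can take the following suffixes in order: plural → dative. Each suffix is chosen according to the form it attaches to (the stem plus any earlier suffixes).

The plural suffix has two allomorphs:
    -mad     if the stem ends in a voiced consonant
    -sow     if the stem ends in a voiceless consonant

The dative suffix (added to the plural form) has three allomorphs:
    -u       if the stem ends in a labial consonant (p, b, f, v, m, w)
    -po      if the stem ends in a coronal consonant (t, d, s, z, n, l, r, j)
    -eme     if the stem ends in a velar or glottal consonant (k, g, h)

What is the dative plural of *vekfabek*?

vekfabeksowu

The final consonant of *vekfabek* is /k/, which is voiceless, so the plural suffix is -sow, giving *vekfabeksow*.
Since the final consonant of the plural form *vekfabeksow* is /w/ (labial), it takes -u, giving *vekfabeksowu*.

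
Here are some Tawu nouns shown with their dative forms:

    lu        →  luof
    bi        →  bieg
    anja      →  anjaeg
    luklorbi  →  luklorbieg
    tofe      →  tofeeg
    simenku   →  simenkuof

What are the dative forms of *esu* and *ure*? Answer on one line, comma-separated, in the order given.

The alternation tracks the last vowel of the stem — -of when the last vowel of the stem is a rounded vowel (*lu*, *simenku*); -eg when the last vowel of the stem is an unrounded vowel (*bi*, *anja*, *luklorbi*, *tofe*).
*esu* — last vowel /u/ (a rounded vowel) → -of → *esuof*.
Since the last vowel of *ure* is /e/ (an unrounded vowel), it takes -eg, giving *ureeg*.

esuof, ureeg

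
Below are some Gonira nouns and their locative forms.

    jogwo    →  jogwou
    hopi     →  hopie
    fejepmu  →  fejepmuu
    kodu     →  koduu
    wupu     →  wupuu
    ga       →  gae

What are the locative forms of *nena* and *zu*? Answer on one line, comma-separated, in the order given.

nenae, zuu

The alternation tracks the last vowel of the stem — -u when the last vowel of the stem is a rounded vowel (*jogwo*, *fejepmu*, *kodu*, *wupu*); -e when the last vowel of the stem is an unrounded vowel (*hopi*, *ga*).
The last vowel of *nena* is /a/, which is an unrounded vowel, so the suffix is -e, giving *nenae*.
*zu*: last vowel = /u/, a rounded vowel → -u → *zuu*.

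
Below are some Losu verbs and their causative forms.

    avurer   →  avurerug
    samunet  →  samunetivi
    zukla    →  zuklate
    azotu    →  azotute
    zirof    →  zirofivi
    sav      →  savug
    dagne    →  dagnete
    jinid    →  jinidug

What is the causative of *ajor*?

Looking at the final sound of each stem: -ivi when the stem ends in a voiceless consonant (*samunet*, *zirof*); -ug when the stem ends in a voiced consonant (*avurer*, *sav*, *jinid*); -te when the stem ends in a vowel (*zukla*, *azotu*, *dagne*).
*ajor* — final sound /r/ (a voiced consonant) → -ug → *ajorug*.

ajorug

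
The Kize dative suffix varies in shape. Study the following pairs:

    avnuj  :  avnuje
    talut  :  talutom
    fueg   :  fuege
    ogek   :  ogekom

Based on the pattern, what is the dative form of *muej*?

mueje

Looking at the final consonant of each stem: -om when the stem ends in a voiceless consonant (*talut*, *ogek*); -e when the stem ends in a voiced consonant (*avnuj*, *fueg*).
The final consonant of *muej* is /j/, which is voiced, so the suffix is -e, giving *mueje*.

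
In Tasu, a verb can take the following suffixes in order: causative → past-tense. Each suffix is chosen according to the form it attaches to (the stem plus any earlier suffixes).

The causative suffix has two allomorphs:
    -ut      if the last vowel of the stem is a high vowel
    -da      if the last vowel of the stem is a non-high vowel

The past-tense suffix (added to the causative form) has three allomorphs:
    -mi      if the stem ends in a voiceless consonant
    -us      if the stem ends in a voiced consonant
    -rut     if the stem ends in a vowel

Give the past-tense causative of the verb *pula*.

Since the last vowel of *pula* is /a/ (a non-high vowel), it takes -da, giving *pulada*.
Since the final sound of the causative form *pulada* is /a/ (a vowel), it takes -rut, giving *puladarut*.

puladarut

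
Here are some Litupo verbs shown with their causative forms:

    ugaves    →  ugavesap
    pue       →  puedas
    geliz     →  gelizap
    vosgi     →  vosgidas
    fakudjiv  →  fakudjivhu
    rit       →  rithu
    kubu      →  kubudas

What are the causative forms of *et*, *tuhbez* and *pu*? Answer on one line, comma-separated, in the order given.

ethu, tuhbezap, pudas

The alternation tracks the final sound of the stem — -ap when the stem ends in a sibilant (*ugaves*, *geliz*); -hu when the stem ends in a non-sibilant consonant (*fakudjiv*, *rit*); -das when the stem ends in a vowel (*pue*, *vosgi*, *kubu*).
The final sound of *et* is /t/, which is a non-sibilant consonant, so the suffix is -hu, giving *ethu*.
*tuhbez*: final sound = /z/, a sibilant → -ap → *tuhbezap*.
The final sound of *pu* is /u/, which is a vowel, so the suffix is -das, giving *pudas*.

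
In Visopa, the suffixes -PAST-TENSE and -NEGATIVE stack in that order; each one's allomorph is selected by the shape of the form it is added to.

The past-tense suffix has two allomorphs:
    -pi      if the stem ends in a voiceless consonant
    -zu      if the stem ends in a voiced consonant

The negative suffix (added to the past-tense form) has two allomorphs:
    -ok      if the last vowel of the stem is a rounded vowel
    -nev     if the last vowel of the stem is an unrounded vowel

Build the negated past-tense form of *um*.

*um*: final consonant = /m/, voiced → -zu → *umzu*.
The past-tense form *umzu*: last vowel = /u/, a rounded vowel → -ok → *umzuok*.

umzuok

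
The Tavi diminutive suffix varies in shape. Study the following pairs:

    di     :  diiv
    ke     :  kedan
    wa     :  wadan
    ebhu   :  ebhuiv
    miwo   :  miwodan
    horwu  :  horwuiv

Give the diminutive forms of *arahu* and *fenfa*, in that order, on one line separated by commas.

arahuiv, fenfadan

Looking at the last vowel of each stem: -iv when the last vowel of the stem is a high vowel (*di*, *ebhu*, *horwu*); -dan when the last vowel of the stem is a non-high vowel (*ke*, *wa*, *miwo*).
The last vowel of *arahu* is /u/, which is a high vowel, so the suffix is -iv, giving *arahuiv*.
Since the last vowel of *fenfa* is /a/ (a non-high vowel), it takes -dan, giving *fenfadan*.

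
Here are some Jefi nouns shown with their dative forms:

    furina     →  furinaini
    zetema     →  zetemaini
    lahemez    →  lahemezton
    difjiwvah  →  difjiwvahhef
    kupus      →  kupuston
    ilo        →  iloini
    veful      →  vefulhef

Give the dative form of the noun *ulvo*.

ulvoini

The alternation tracks the final sound of the stem — -ton when the stem ends in a sibilant (*lahemez*, *kupus*); -hef when the stem ends in a non-sibilant consonant (*difjiwvah*, *veful*); -ini when the stem ends in a vowel (*furina*, *zetema*, *ilo*).
The final sound of *ulvo* is /o/, which is a vowel, so the suffix is -ini, giving *ulvoini*.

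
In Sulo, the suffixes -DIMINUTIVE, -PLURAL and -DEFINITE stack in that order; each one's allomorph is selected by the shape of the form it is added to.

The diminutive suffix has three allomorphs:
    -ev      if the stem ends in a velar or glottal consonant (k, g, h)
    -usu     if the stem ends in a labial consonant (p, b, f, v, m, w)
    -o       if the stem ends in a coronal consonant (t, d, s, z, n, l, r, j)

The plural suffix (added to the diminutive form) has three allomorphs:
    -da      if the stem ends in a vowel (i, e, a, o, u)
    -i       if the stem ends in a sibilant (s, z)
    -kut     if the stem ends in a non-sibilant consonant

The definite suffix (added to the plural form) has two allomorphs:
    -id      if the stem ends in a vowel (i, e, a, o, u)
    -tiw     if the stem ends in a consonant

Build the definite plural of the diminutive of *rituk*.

The final consonant of *rituk* is /k/, which is velar/glottal, so the diminutive suffix is -ev, giving *ritukev*.
The final sound of the diminutive form *ritukev* is /v/, which is a non-sibilant consonant, so the plural suffix is -kut, giving *ritukevkut*.
The plural form *ritukevkut*: final sound = /t/, a consonant → -tiw → *ritukevkuttiw*.

ritukevkuttiw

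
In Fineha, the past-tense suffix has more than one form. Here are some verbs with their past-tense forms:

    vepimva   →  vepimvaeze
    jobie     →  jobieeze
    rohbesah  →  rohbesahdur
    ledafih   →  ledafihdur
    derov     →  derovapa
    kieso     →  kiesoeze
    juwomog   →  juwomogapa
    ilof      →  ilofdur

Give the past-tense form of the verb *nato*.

natoeze

Looking at the final sound of each stem: -dur when the stem ends in a voiceless consonant (*rohbesah*, *ledafih*, *ilof*); -apa when the stem ends in a voiced consonant (*derov*, *juwomog*); -eze when the stem ends in a vowel (*vepimva*, *jobie*, *kieso*).
Since the final sound of *nato* is /o/ (a vowel), it takes -eze, giving *natoeze*.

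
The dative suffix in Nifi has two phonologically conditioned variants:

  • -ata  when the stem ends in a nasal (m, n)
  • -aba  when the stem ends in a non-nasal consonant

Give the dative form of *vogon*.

vogonata

The final consonant of *vogon* is /n/, which is a nasal, so the suffix is -ata, giving *vogonata*.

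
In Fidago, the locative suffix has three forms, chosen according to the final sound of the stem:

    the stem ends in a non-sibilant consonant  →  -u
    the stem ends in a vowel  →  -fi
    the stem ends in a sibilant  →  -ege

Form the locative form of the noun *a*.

*a*: final sound = /a/, a vowel → -fi → *afi*.

afi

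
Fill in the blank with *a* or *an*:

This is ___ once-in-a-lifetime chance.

The indefinite article is chosen by the initial *sound* of the following word, not its spelling.
*once-in-a-lifetime* begins with the sound /wʌ/ (*once* pronounced with initial /w/) — a consonant sound.
So the article is *a*: This is a once-in-a-lifetime chance.

a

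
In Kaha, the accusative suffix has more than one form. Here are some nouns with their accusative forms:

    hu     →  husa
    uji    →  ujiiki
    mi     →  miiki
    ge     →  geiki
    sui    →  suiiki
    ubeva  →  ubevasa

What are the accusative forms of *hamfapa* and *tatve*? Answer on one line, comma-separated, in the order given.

The alternation tracks the last vowel of the stem — -iki when the last vowel of the stem is a front vowel (*uji*, *mi*, *ge*, *sui*); -sa when the last vowel of the stem is a back vowel (*hu*, *ubeva*).
Since the last vowel of *hamfapa* is /a/ (a back vowel), it takes -sa, giving *hamfapasa*.
*tatve*: last vowel = /e/, a front vowel → -iki → *tatveiki*.

hamfapasa, tatveiki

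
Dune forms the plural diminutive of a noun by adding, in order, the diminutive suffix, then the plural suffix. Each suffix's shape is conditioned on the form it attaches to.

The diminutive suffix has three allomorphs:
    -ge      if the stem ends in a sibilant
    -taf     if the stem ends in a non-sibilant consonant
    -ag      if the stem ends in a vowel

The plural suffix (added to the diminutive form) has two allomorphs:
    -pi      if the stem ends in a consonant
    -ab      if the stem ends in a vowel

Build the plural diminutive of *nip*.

niptafpi

*nip* — final sound /p/ (a non-sibilant consonant) → -taf → *niptaf*.
The diminutive form *niptaf* — final sound /f/ (a consonant) → -pi → *niptafpi*.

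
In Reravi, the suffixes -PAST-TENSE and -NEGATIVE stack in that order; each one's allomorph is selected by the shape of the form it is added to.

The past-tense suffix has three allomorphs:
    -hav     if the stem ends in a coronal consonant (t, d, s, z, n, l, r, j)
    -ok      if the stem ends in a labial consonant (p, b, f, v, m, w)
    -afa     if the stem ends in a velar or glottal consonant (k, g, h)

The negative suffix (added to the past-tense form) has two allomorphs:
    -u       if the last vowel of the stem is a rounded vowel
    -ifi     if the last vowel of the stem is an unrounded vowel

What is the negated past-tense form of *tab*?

taboku

*tab*: final consonant = /b/, labial → -ok → *tabok*.
The last vowel of the past-tense form *tabok* is /o/, which is a rounded vowel, so the negative suffix is -u, giving *taboku*.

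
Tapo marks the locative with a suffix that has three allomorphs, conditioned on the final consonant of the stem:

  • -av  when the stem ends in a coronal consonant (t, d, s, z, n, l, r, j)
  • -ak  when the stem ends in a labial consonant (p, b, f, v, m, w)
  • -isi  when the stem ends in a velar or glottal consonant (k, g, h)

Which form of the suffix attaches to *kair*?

-av

*kair* — final consonant /r/ (coronal) → -av.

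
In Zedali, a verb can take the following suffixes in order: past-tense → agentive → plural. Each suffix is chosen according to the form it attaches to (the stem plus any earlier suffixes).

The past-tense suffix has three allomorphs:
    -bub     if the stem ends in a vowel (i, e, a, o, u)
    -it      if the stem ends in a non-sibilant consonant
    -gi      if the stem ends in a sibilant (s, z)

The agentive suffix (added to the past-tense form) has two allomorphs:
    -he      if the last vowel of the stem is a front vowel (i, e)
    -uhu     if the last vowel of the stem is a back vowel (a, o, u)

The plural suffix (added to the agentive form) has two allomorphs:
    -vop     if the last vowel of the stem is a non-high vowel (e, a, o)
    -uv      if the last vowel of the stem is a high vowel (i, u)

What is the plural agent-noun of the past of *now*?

The final sound of *now* is /w/, which is a non-sibilant consonant, so the past-tense suffix is -it, giving *nowit*.
The last vowel of the past-tense form *nowit* is /i/, which is a front vowel, so the agentive suffix is -he, giving *nowithe*.
The agentive form *nowithe*: last vowel = /e/, a non-high vowel → -vop → *nowithevop*.

nowithevop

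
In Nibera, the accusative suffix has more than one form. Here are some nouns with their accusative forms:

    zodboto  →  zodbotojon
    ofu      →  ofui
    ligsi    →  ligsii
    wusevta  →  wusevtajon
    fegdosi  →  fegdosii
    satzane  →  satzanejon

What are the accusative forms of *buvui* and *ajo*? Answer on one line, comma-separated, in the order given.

buvuii, ajojon

The alternation tracks the last vowel of the stem — -i when the last vowel of the stem is a high vowel (*ofu*, *ligsi*, *fegdosi*); -jon when the last vowel of the stem is a non-high vowel (*zodboto*, *wusevta*, *satzane*).
Since the last vowel of *buvui* is /i/ (a high vowel), it takes -i, giving *buvuii*.
Since the last vowel of *ajo* is /o/ (a non-high vowel), it takes -jon, giving *ajojon*.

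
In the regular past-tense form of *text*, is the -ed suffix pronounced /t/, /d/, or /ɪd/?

/ɪd/

The stem *text* ends in /t/ or /d/.
The -ed suffix is realized as /ɪd/ after /t, d/; as /t/ after other voiceless consonants; and as /d/ after other voiced sounds.
So -ed on *text* is pronounced /ɪd/.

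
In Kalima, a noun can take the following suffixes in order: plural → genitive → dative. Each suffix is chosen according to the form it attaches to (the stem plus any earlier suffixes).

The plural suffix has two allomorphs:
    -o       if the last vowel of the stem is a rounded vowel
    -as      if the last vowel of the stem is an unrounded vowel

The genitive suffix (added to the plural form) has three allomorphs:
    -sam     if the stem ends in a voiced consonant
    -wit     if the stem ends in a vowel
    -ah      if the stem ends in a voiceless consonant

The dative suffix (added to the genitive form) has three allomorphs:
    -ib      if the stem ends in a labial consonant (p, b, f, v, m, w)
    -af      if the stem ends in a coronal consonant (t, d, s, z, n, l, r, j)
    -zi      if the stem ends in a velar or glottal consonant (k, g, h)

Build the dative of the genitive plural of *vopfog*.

Since the last vowel of *vopfog* is /o/ (a rounded vowel), it takes -o, giving *vopfogo*.
The plural form *vopfogo* — final sound /o/ (a vowel) → -wit → *vopfogowit*.
The genitive form *vopfogowit*: final consonant = /t/, coronal → -af → *vopfogowitaf*.

vopfogowitaf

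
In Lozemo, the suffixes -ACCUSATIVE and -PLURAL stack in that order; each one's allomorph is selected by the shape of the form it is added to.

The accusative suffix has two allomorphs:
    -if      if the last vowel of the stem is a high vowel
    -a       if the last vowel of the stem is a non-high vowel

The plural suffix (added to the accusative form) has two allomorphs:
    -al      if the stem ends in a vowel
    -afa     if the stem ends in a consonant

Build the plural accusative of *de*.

deaal

*de*: last vowel = /e/, a non-high vowel → -a → *dea*.
The accusative form *dea* — final sound /a/ (a vowel) → -al → *deaal*.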